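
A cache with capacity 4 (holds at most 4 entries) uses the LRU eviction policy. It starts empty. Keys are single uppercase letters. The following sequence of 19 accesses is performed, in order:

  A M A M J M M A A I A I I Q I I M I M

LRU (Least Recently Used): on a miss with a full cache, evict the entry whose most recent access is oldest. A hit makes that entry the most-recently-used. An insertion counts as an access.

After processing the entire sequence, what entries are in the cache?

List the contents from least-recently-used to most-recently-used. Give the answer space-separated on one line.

LRU simulation (capacity=4):
  1. access A: MISS. Cache (LRU->MRU): [A]
  2. access M: MISS. Cache (LRU->MRU): [A M]
  3. access A: HIT. Cache (LRU->MRU): [M A]
  4. access M: HIT. Cache (LRU->MRU): [A M]
  5. access J: MISS. Cache (LRU->MRU): [A M J]
  6. access M: HIT. Cache (LRU->MRU): [A J M]
  7. access M: HIT. Cache (LRU->MRU): [A J M]
  8. access A: HIT. Cache (LRU->MRU): [J M A]
  9. access A: HIT. Cache (LRU->MRU): [J M A]
  10. access I: MISS. Cache (LRU->MRU): [J M A I]
  11. access A: HIT. Cache (LRU->MRU): [J M I A]
  12. access I: HIT. Cache (LRU->MRU): [J M A I]
  13. access I: HIT. Cache (LRU->MRU): [J M A I]
  14. access Q: MISS, evict J. Cache (LRU->MRU): [M A I Q]
  15. access I: HIT. Cache (LRU->MRU): [M A Q I]
  16. access I: HIT. Cache (LRU->MRU): [M A Q I]
  17. access M: HIT. Cache (LRU->MRU): [A Q I M]
  18. access I: HIT. Cache (LRU->MRU): [A Q M I]
  19. access M: HIT. Cache (LRU->MRU): [A Q I M]
Total: 14 hits, 5 misses, 1 evictions

Answer: A Q I M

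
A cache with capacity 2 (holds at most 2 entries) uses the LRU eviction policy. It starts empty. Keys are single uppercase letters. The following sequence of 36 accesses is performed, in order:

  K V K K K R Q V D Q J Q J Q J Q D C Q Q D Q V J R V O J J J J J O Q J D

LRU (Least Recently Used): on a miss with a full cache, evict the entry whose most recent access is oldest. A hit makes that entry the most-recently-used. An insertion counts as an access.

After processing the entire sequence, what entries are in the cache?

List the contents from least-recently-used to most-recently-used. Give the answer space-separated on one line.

Answer: J D

Derivation:
LRU simulation (capacity=2):
  1. access K: MISS. Cache (LRU->MRU): [K]
  2. access V: MISS. Cache (LRU->MRU): [K V]
  3. access K: HIT. Cache (LRU->MRU): [V K]
  4. access K: HIT. Cache (LRU->MRU): [V K]
  5. access K: HIT. Cache (LRU->MRU): [V K]
  6. access R: MISS, evict V. Cache (LRU->MRU): [K R]
  7. access Q: MISS, evict K. Cache (LRU->MRU): [R Q]
  8. access V: MISS, evict R. Cache (LRU->MRU): [Q V]
  9. access D: MISS, evict Q. Cache (LRU->MRU): [V D]
  10. access Q: MISS, evict V. Cache (LRU->MRU): [D Q]
  11. access J: MISS, evict D. Cache (LRU->MRU): [Q J]
  12. access Q: HIT. Cache (LRU->MRU): [J Q]
  13. access J: HIT. Cache (LRU->MRU): [Q J]
  14. access Q: HIT. Cache (LRU->MRU): [J Q]
  15. access J: HIT. Cache (LRU->MRU): [Q J]
  16. access Q: HIT. Cache (LRU->MRU): [J Q]
  17. access D: MISS, evict J. Cache (LRU->MRU): [Q D]
  18. access C: MISS, evict Q. Cache (LRU->MRU): [D C]
  19. access Q: MISS, evict D. Cache (LRU->MRU): [C Q]
  20. access Q: HIT. Cache (LRU->MRU): [C Q]
  21. access D: MISS, evict C. Cache (LRU->MRU): [Q D]
  22. access Q: HIT. Cache (LRU->MRU): [D Q]
  23. access V: MISS, evict D. Cache (LRU->MRU): [Q V]
  24. access J: MISS, evict Q. Cache (LRU->MRU): [V J]
  25. access R: MISS, evict V. Cache (LRU->MRU): [J R]
  26. access V: MISS, evict J. Cache (LRU->MRU): [R V]
  27. access O: MISS, evict R. Cache (LRU->MRU): [V O]
  28. access J: MISS, evict V. Cache (LRU->MRU): [O J]
  29. access J: HIT. Cache (LRU->MRU): [O J]
  30. access J: HIT. Cache (LRU->MRU): [O J]
  31. access J: HIT. Cache (LRU->MRU): [O J]
  32. access J: HIT. Cache (LRU->MRU): [O J]
  33. access O: HIT. Cache (LRU->MRU): [J O]
  34. access Q: MISS, evict J. Cache (LRU->MRU): [O Q]
  35. access J: MISS, evict O. Cache (LRU->MRU): [Q J]
  36. access D: MISS, evict Q. Cache (LRU->MRU): [J D]
Total: 15 hits, 21 misses, 19 evictions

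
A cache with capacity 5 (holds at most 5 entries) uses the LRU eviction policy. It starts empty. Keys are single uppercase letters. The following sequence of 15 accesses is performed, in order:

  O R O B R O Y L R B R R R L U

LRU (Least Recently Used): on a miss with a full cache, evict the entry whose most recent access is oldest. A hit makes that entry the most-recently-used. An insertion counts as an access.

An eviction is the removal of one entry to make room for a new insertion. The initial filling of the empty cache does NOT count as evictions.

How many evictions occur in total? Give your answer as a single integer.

LRU simulation (capacity=5):
  1. access O: MISS. Cache (LRU->MRU): [O]
  2. access R: MISS. Cache (LRU->MRU): [O R]
  3. access O: HIT. Cache (LRU->MRU): [R O]
  4. access B: MISS. Cache (LRU->MRU): [R O B]
  5. access R: HIT. Cache (LRU->MRU): [O B R]
  6. access O: HIT. Cache (LRU->MRU): [B R O]
  7. access Y: MISS. Cache (LRU->MRU): [B R O Y]
  8. access L: MISS. Cache (LRU->MRU): [B R O Y L]
  9. access R: HIT. Cache (LRU->MRU): [B O Y L R]
  10. access B: HIT. Cache (LRU->MRU): [O Y L R B]
  11. access R: HIT. Cache (LRU->MRU): [O Y L B R]
  12. access R: HIT. Cache (LRU->MRU): [O Y L B R]
  13. access R: HIT. Cache (LRU->MRU): [O Y L B R]
  14. access L: HIT. Cache (LRU->MRU): [O Y B R L]
  15. access U: MISS, evict O. Cache (LRU->MRU): [Y B R L U]
Total: 9 hits, 6 misses, 1 evictions

Answer: 1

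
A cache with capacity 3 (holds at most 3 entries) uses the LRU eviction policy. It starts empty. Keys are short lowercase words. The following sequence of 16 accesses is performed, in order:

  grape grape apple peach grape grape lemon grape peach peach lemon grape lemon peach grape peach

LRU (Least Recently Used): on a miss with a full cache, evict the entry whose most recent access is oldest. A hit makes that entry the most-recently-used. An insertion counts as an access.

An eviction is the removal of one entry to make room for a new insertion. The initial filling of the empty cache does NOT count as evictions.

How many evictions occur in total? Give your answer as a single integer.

Answer: 1

Derivation:
LRU simulation (capacity=3):
  1. access grape: MISS. Cache (LRU->MRU): [grape]
  2. access grape: HIT. Cache (LRU->MRU): [grape]
  3. access apple: MISS. Cache (LRU->MRU): [grape apple]
  4. access peach: MISS. Cache (LRU->MRU): [grape apple peach]
  5. access grape: HIT. Cache (LRU->MRU): [apple peach grape]
  6. access grape: HIT. Cache (LRU->MRU): [apple peach grape]
  7. access lemon: MISS, evict apple. Cache (LRU->MRU): [peach grape lemon]
  8. access grape: HIT. Cache (LRU->MRU): [peach lemon grape]
  9. access peach: HIT. Cache (LRU->MRU): [lemon grape peach]
  10. access peach: HIT. Cache (LRU->MRU): [lemon grape peach]
  11. access lemon: HIT. Cache (LRU->MRU): [grape peach lemon]
  12. access grape: HIT. Cache (LRU->MRU): [peach lemon grape]
  13. access lemon: HIT. Cache (LRU->MRU): [peach grape lemon]
  14. access peach: HIT. Cache (LRU->MRU): [grape lemon peach]
  15. access grape: HIT. Cache (LRU->MRU): [lemon peach grape]
  16. access peach: HIT. Cache (LRU->MRU): [lemon grape peach]
Total: 12 hits, 4 misses, 1 evictions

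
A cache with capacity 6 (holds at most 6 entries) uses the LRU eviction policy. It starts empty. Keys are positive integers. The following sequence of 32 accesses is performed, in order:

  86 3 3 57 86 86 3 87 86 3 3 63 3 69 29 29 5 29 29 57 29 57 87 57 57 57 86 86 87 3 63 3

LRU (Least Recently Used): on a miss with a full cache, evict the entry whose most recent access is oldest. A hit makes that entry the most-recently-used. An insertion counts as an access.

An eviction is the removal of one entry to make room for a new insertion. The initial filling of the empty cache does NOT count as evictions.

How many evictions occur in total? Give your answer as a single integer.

LRU simulation (capacity=6):
  1. access 86: MISS. Cache (LRU->MRU): [86]
  2. access 3: MISS. Cache (LRU->MRU): [86 3]
  3. access 3: HIT. Cache (LRU->MRU): [86 3]
  4. access 57: MISS. Cache (LRU->MRU): [86 3 57]
  5. access 86: HIT. Cache (LRU->MRU): [3 57 86]
  6. access 86: HIT. Cache (LRU->MRU): [3 57 86]
  7. access 3: HIT. Cache (LRU->MRU): [57 86 3]
  8. access 87: MISS. Cache (LRU->MRU): [57 86 3 87]
  9. access 86: HIT. Cache (LRU->MRU): [57 3 87 86]
  10. access 3: HIT. Cache (LRU->MRU): [57 87 86 3]
  11. access 3: HIT. Cache (LRU->MRU): [57 87 86 3]
  12. access 63: MISS. Cache (LRU->MRU): [57 87 86 3 63]
  13. access 3: HIT. Cache (LRU->MRU): [57 87 86 63 3]
  14. access 69: MISS. Cache (LRU->MRU): [57 87 86 63 3 69]
  15. access 29: MISS, evict 57. Cache (LRU->MRU): [87 86 63 3 69 29]
  16. access 29: HIT. Cache (LRU->MRU): [87 86 63 3 69 29]
  17. access 5: MISS, evict 87. Cache (LRU->MRU): [86 63 3 69 29 5]
  18. access 29: HIT. Cache (LRU->MRU): [86 63 3 69 5 29]
  19. access 29: HIT. Cache (LRU->MRU): [86 63 3 69 5 29]
  20. access 57: MISS, evict 86. Cache (LRU->MRU): [63 3 69 5 29 57]
  21. access 29: HIT. Cache (LRU->MRU): [63 3 69 5 57 29]
  22. access 57: HIT. Cache (LRU->MRU): [63 3 69 5 29 57]
  23. access 87: MISS, evict 63. Cache (LRU->MRU): [3 69 5 29 57 87]
  24. access 57: HIT. Cache (LRU->MRU): [3 69 5 29 87 57]
  25. access 57: HIT. Cache (LRU->MRU): [3 69 5 29 87 57]
  26. access 57: HIT. Cache (LRU->MRU): [3 69 5 29 87 57]
  27. access 86: MISS, evict 3. Cache (LRU->MRU): [69 5 29 87 57 86]
  28. access 86: HIT. Cache (LRU->MRU): [69 5 29 87 57 86]
  29. access 87: HIT. Cache (LRU->MRU): [69 5 29 57 86 87]
  30. access 3: MISS, evict 69. Cache (LRU->MRU): [5 29 57 86 87 3]
  31. access 63: MISS, evict 5. Cache (LRU->MRU): [29 57 86 87 3 63]
  32. access 3: HIT. Cache (LRU->MRU): [29 57 86 87 63 3]
Total: 19 hits, 13 misses, 7 evictions

Answer: 7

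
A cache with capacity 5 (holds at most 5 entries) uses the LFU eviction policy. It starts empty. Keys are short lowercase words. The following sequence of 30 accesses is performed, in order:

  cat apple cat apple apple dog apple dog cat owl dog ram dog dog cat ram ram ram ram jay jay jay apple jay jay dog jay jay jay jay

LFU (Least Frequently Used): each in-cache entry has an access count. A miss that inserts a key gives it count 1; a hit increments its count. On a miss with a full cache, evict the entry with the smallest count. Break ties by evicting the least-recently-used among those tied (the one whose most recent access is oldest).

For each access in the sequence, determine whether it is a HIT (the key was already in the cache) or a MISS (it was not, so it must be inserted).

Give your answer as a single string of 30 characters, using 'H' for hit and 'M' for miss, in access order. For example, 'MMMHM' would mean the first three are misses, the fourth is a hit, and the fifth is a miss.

LFU simulation (capacity=5):
  1. access cat: MISS. Cache: [cat(c=1)]
  2. access apple: MISS. Cache: [cat(c=1) apple(c=1)]
  3. access cat: HIT, count now 2. Cache: [apple(c=1) cat(c=2)]
  4. access apple: HIT, count now 2. Cache: [cat(c=2) apple(c=2)]
  5. access apple: HIT, count now 3. Cache: [cat(c=2) apple(c=3)]
  6. access dog: MISS. Cache: [dog(c=1) cat(c=2) apple(c=3)]
  7. access apple: HIT, count now 4. Cache: [dog(c=1) cat(c=2) apple(c=4)]
  8. access dog: HIT, count now 2. Cache: [cat(c=2) dog(c=2) apple(c=4)]
  9. access cat: HIT, count now 3. Cache: [dog(c=2) cat(c=3) apple(c=4)]
  10. access owl: MISS. Cache: [owl(c=1) dog(c=2) cat(c=3) apple(c=4)]
  11. access dog: HIT, count now 3. Cache: [owl(c=1) cat(c=3) dog(c=3) apple(c=4)]
  12. access ram: MISS. Cache: [owl(c=1) ram(c=1) cat(c=3) dog(c=3) apple(c=4)]
  13. access dog: HIT, count now 4. Cache: [owl(c=1) ram(c=1) cat(c=3) apple(c=4) dog(c=4)]
  14. access dog: HIT, count now 5. Cache: [owl(c=1) ram(c=1) cat(c=3) apple(c=4) dog(c=5)]
  15. access cat: HIT, count now 4. Cache: [owl(c=1) ram(c=1) apple(c=4) cat(c=4) dog(c=5)]
  16. access ram: HIT, count now 2. Cache: [owl(c=1) ram(c=2) apple(c=4) cat(c=4) dog(c=5)]
  17. access ram: HIT, count now 3. Cache: [owl(c=1) ram(c=3) apple(c=4) cat(c=4) dog(c=5)]
  18. access ram: HIT, count now 4. Cache: [owl(c=1) apple(c=4) cat(c=4) ram(c=4) dog(c=5)]
  19. access ram: HIT, count now 5. Cache: [owl(c=1) apple(c=4) cat(c=4) dog(c=5) ram(c=5)]
  20. access jay: MISS, evict owl(c=1). Cache: [jay(c=1) apple(c=4) cat(c=4) dog(c=5) ram(c=5)]
  21. access jay: HIT, count now 2. Cache: [jay(c=2) apple(c=4) cat(c=4) dog(c=5) ram(c=5)]
  22. access jay: HIT, count now 3. Cache: [jay(c=3) apple(c=4) cat(c=4) dog(c=5) ram(c=5)]
  23. access apple: HIT, count now 5. Cache: [jay(c=3) cat(c=4) dog(c=5) ram(c=5) apple(c=5)]
  24. access jay: HIT, count now 4. Cache: [cat(c=4) jay(c=4) dog(c=5) ram(c=5) apple(c=5)]
  25. access jay: HIT, count now 5. Cache: [cat(c=4) dog(c=5) ram(c=5) apple(c=5) jay(c=5)]
  26. access dog: HIT, count now 6. Cache: [cat(c=4) ram(c=5) apple(c=5) jay(c=5) dog(c=6)]
  27. access jay: HIT, count now 6. Cache: [cat(c=4) ram(c=5) apple(c=5) dog(c=6) jay(c=6)]
  28. access jay: HIT, count now 7. Cache: [cat(c=4) ram(c=5) apple(c=5) dog(c=6) jay(c=7)]
  29. access jay: HIT, count now 8. Cache: [cat(c=4) ram(c=5) apple(c=5) dog(c=6) jay(c=8)]
  30. access jay: HIT, count now 9. Cache: [cat(c=4) ram(c=5) apple(c=5) dog(c=6) jay(c=9)]
Total: 24 hits, 6 misses, 1 evictions

Answer: MMHHHMHHHMHMHHHHHHHMHHHHHHHHHH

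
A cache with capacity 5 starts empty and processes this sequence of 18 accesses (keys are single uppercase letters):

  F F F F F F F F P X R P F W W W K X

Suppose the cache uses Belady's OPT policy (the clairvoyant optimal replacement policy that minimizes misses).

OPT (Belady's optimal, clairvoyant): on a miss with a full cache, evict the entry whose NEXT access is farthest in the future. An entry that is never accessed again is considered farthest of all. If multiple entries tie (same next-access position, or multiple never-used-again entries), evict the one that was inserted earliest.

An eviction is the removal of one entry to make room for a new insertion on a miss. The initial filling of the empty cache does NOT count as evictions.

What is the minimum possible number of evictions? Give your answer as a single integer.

Answer: 1

Derivation:
OPT (Belady) simulation (capacity=5):
  1. access F: MISS. Cache: [F]
  2. access F: HIT. Next use of F: step 3. Cache: [F]
  3. access F: HIT. Next use of F: step 4. Cache: [F]
  4. access F: HIT. Next use of F: step 5. Cache: [F]
  5. access F: HIT. Next use of F: step 6. Cache: [F]
  6. access F: HIT. Next use of F: step 7. Cache: [F]
  7. access F: HIT. Next use of F: step 8. Cache: [F]
  8. access F: HIT. Next use of F: step 13. Cache: [F]
  9. access P: MISS. Cache: [F P]
  10. access X: MISS. Cache: [F P X]
  11. access R: MISS. Cache: [F P X R]
  12. access P: HIT. Next use of P: never. Cache: [F P X R]
  13. access F: HIT. Next use of F: never. Cache: [F P X R]
  14. access W: MISS. Cache: [F P X R W]
  15. access W: HIT. Next use of W: step 16. Cache: [F P X R W]
  16. access W: HIT. Next use of W: never. Cache: [F P X R W]
  17. access K: MISS, evict F (next use: never). Cache: [P X R W K]
  18. access X: HIT. Next use of X: never. Cache: [P X R W K]
Total: 12 hits, 6 misses, 1 evictions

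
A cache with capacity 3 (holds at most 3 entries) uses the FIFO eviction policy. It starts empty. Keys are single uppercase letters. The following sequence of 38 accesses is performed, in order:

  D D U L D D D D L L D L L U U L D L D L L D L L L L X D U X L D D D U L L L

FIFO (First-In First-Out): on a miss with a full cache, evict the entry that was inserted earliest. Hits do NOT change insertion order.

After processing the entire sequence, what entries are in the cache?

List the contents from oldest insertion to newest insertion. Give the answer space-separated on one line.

Answer: D U L

Derivation:
FIFO simulation (capacity=3):
  1. access D: MISS. Cache (old->new): [D]
  2. access D: HIT. Cache (old->new): [D]
  3. access U: MISS. Cache (old->new): [D U]
  4. access L: MISS. Cache (old->new): [D U L]
  5. access D: HIT. Cache (old->new): [D U L]
  6. access D: HIT. Cache (old->new): [D U L]
  7. access D: HIT. Cache (old->new): [D U L]
  8. access D: HIT. Cache (old->new): [D U L]
  9. access L: HIT. Cache (old->new): [D U L]
  10. access L: HIT. Cache (old->new): [D U L]
  11. access D: HIT. Cache (old->new): [D U L]
  12. access L: HIT. Cache (old->new): [D U L]
  13. access L: HIT. Cache (old->new): [D U L]
  14. access U: HIT. Cache (old->new): [D U L]
  15. access U: HIT. Cache (old->new): [D U L]
  16. access L: HIT. Cache (old->new): [D U L]
  17. access D: HIT. Cache (old->new): [D U L]
  18. access L: HIT. Cache (old->new): [D U L]
  19. access D: HIT. Cache (old->new): [D U L]
  20. access L: HIT. Cache (old->new): [D U L]
  21. access L: HIT. Cache (old->new): [D U L]
  22. access D: HIT. Cache (old->new): [D U L]
  23. access L: HIT. Cache (old->new): [D U L]
  24. access L: HIT. Cache (old->new): [D U L]
  25. access L: HIT. Cache (old->new): [D U L]
  26. access L: HIT. Cache (old->new): [D U L]
  27. access X: MISS, evict D. Cache (old->new): [U L X]
  28. access D: MISS, evict U. Cache (old->new): [L X D]
  29. access U: MISS, evict L. Cache (old->new): [X D U]
  30. access X: HIT. Cache (old->new): [X D U]
  31. access L: MISS, evict X. Cache (old->new): [D U L]
  32. access D: HIT. Cache (old->new): [D U L]
  33. access D: HIT. Cache (old->new): [D U L]
  34. access D: HIT. Cache (old->new): [D U L]
  35. access U: HIT. Cache (old->new): [D U L]
  36. access L: HIT. Cache (old->new): [D U L]
  37. access L: HIT. Cache (old->new): [D U L]
  38. access L: HIT. Cache (old->new): [D U L]
Total: 31 hits, 7 misses, 4 evictions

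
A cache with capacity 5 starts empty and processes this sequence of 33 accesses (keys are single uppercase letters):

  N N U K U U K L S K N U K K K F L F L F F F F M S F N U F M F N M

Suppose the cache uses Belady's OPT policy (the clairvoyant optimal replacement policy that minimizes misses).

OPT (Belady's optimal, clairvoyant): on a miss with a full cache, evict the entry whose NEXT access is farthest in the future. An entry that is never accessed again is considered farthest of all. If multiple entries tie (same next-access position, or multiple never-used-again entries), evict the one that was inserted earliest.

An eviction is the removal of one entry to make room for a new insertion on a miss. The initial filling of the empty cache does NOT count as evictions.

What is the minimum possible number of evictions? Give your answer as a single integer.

OPT (Belady) simulation (capacity=5):
  1. access N: MISS. Cache: [N]
  2. access N: HIT. Next use of N: step 11. Cache: [N]
  3. access U: MISS. Cache: [N U]
  4. access K: MISS. Cache: [N U K]
  5. access U: HIT. Next use of U: step 6. Cache: [N U K]
  6. access U: HIT. Next use of U: step 12. Cache: [N U K]
  7. access K: HIT. Next use of K: step 10. Cache: [N U K]
  8. access L: MISS. Cache: [N U K L]
  9. access S: MISS. Cache: [N U K L S]
  10. access K: HIT. Next use of K: step 13. Cache: [N U K L S]
  11. access N: HIT. Next use of N: step 27. Cache: [N U K L S]
  12. access U: HIT. Next use of U: step 28. Cache: [N U K L S]
  13. access K: HIT. Next use of K: step 14. Cache: [N U K L S]
  14. access K: HIT. Next use of K: step 15. Cache: [N U K L S]
  15. access K: HIT. Next use of K: never. Cache: [N U K L S]
  16. access F: MISS, evict K (next use: never). Cache: [N U L S F]
  17. access L: HIT. Next use of L: step 19. Cache: [N U L S F]
  18. access F: HIT. Next use of F: step 20. Cache: [N U L S F]
  19. access L: HIT. Next use of L: never. Cache: [N U L S F]
  20. access F: HIT. Next use of F: step 21. Cache: [N U L S F]
  21. access F: HIT. Next use of F: step 22. Cache: [N U L S F]
  22. access F: HIT. Next use of F: step 23. Cache: [N U L S F]
  23. access F: HIT. Next use of F: step 26. Cache: [N U L S F]
  24. access M: MISS, evict L (next use: never). Cache: [N U S F M]
  25. access S: HIT. Next use of S: never. Cache: [N U S F M]
  26. access F: HIT. Next use of F: step 29. Cache: [N U S F M]
  27. access N: HIT. Next use of N: step 32. Cache: [N U S F M]
  28. access U: HIT. Next use of U: never. Cache: [N U S F M]
  29. access F: HIT. Next use of F: step 31. Cache: [N U S F M]
  30. access M: HIT. Next use of M: step 33. Cache: [N U S F M]
  31. access F: HIT. Next use of F: never. Cache: [N U S F M]
  32. access N: HIT. Next use of N: never. Cache: [N U S F M]
  33. access M: HIT. Next use of M: never. Cache: [N U S F M]
Total: 26 hits, 7 misses, 2 evictions

Answer: 2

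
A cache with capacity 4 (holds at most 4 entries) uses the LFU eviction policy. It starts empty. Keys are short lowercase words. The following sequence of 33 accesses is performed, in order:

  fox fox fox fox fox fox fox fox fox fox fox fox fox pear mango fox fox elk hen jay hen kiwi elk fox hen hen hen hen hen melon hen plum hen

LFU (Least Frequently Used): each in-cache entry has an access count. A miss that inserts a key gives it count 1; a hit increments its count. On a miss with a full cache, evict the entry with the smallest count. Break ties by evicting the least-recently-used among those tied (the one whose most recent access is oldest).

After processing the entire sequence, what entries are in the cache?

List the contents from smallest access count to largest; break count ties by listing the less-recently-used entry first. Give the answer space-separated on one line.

Answer: melon plum hen fox

Derivation:
LFU simulation (capacity=4):
  1. access fox: MISS. Cache: [fox(c=1)]
  2. access fox: HIT, count now 2. Cache: [fox(c=2)]
  3. access fox: HIT, count now 3. Cache: [fox(c=3)]
  4. access fox: HIT, count now 4. Cache: [fox(c=4)]
  5. access fox: HIT, count now 5. Cache: [fox(c=5)]
  6. access fox: HIT, count now 6. Cache: [fox(c=6)]
  7. access fox: HIT, count now 7. Cache: [fox(c=7)]
  8. access fox: HIT, count now 8. Cache: [fox(c=8)]
  9. access fox: HIT, count now 9. Cache: [fox(c=9)]
  10. access fox: HIT, count now 10. Cache: [fox(c=10)]
  11. access fox: HIT, count now 11. Cache: [fox(c=11)]
  12. access fox: HIT, count now 12. Cache: [fox(c=12)]
  13. access fox: HIT, count now 13. Cache: [fox(c=13)]
  14. access pear: MISS. Cache: [pear(c=1) fox(c=13)]
  15. access mango: MISS. Cache: [pear(c=1) mango(c=1) fox(c=13)]
  16. access fox: HIT, count now 14. Cache: [pear(c=1) mango(c=1) fox(c=14)]
  17. access fox: HIT, count now 15. Cache: [pear(c=1) mango(c=1) fox(c=15)]
  18. access elk: MISS. Cache: [pear(c=1) mango(c=1) elk(c=1) fox(c=15)]
  19. access hen: MISS, evict pear(c=1). Cache: [mango(c=1) elk(c=1) hen(c=1) fox(c=15)]
  20. access jay: MISS, evict mango(c=1). Cache: [elk(c=1) hen(c=1) jay(c=1) fox(c=15)]
  21. access hen: HIT, count now 2. Cache: [elk(c=1) jay(c=1) hen(c=2) fox(c=15)]
  22. access kiwi: MISS, evict elk(c=1). Cache: [jay(c=1) kiwi(c=1) hen(c=2) fox(c=15)]
  23. access elk: MISS, evict jay(c=1). Cache: [kiwi(c=1) elk(c=1) hen(c=2) fox(c=15)]
  24. access fox: HIT, count now 16. Cache: [kiwi(c=1) elk(c=1) hen(c=2) fox(c=16)]
  25. access hen: HIT, count now 3. Cache: [kiwi(c=1) elk(c=1) hen(c=3) fox(c=16)]
  26. access hen: HIT, count now 4. Cache: [kiwi(c=1) elk(c=1) hen(c=4) fox(c=16)]
  27. access hen: HIT, count now 5. Cache: [kiwi(c=1) elk(c=1) hen(c=5) fox(c=16)]
  28. access hen: HIT, count now 6. Cache: [kiwi(c=1) elk(c=1) hen(c=6) fox(c=16)]
  29. access hen: HIT, count now 7. Cache: [kiwi(c=1) elk(c=1) hen(c=7) fox(c=16)]
  30. access melon: MISS, evict kiwi(c=1). Cache: [elk(c=1) melon(c=1) hen(c=7) fox(c=16)]
  31. access hen: HIT, count now 8. Cache: [elk(c=1) melon(c=1) hen(c=8) fox(c=16)]
  32. access plum: MISS, evict elk(c=1). Cache: [melon(c=1) plum(c=1) hen(c=8) fox(c=16)]
  33. access hen: HIT, count now 9. Cache: [melon(c=1) plum(c=1) hen(c=9) fox(c=16)]
Total: 23 hits, 10 misses, 6 evictions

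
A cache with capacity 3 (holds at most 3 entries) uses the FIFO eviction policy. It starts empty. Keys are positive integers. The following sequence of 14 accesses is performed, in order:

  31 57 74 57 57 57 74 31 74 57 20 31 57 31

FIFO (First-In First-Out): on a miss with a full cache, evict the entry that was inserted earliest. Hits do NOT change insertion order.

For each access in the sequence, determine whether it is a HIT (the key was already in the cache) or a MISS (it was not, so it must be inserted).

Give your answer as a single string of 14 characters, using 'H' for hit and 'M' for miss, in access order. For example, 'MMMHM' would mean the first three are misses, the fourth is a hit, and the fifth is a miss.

FIFO simulation (capacity=3):
  1. access 31: MISS. Cache (old->new): [31]
  2. access 57: MISS. Cache (old->new): [31 57]
  3. access 74: MISS. Cache (old->new): [31 57 74]
  4. access 57: HIT. Cache (old->new): [31 57 74]
  5. access 57: HIT. Cache (old->new): [31 57 74]
  6. access 57: HIT. Cache (old->new): [31 57 74]
  7. access 74: HIT. Cache (old->new): [31 57 74]
  8. access 31: HIT. Cache (old->new): [31 57 74]
  9. access 74: HIT. Cache (old->new): [31 57 74]
  10. access 57: HIT. Cache (old->new): [31 57 74]
  11. access 20: MISS, evict 31. Cache (old->new): [57 74 20]
  12. access 31: MISS, evict 57. Cache (old->new): [74 20 31]
  13. access 57: MISS, evict 74. Cache (old->new): [20 31 57]
  14. access 31: HIT. Cache (old->new): [20 31 57]
Total: 8 hits, 6 misses, 3 evictions

Answer: MMMHHHHHHHMMMH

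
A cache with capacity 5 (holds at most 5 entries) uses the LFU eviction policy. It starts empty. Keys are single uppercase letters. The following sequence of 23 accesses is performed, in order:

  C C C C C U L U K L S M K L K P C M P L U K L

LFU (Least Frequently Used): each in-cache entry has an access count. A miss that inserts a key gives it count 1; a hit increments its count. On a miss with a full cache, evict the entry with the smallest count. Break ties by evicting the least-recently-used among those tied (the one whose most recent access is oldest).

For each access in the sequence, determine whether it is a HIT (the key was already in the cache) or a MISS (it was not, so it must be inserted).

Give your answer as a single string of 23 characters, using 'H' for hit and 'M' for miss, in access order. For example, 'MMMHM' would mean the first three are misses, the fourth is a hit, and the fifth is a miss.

LFU simulation (capacity=5):
  1. access C: MISS. Cache: [C(c=1)]
  2. access C: HIT, count now 2. Cache: [C(c=2)]
  3. access C: HIT, count now 3. Cache: [C(c=3)]
  4. access C: HIT, count now 4. Cache: [C(c=4)]
  5. access C: HIT, count now 5. Cache: [C(c=5)]
  6. access U: MISS. Cache: [U(c=1) C(c=5)]
  7. access L: MISS. Cache: [U(c=1) L(c=1) C(c=5)]
  8. access U: HIT, count now 2. Cache: [L(c=1) U(c=2) C(c=5)]
  9. access K: MISS. Cache: [L(c=1) K(c=1) U(c=2) C(c=5)]
  10. access L: HIT, count now 2. Cache: [K(c=1) U(c=2) L(c=2) C(c=5)]
  11. access S: MISS. Cache: [K(c=1) S(c=1) U(c=2) L(c=2) C(c=5)]
  12. access M: MISS, evict K(c=1). Cache: [S(c=1) M(c=1) U(c=2) L(c=2) C(c=5)]
  13. access K: MISS, evict S(c=1). Cache: [M(c=1) K(c=1) U(c=2) L(c=2) C(c=5)]
  14. access L: HIT, count now 3. Cache: [M(c=1) K(c=1) U(c=2) L(c=3) C(c=5)]
  15. access K: HIT, count now 2. Cache: [M(c=1) U(c=2) K(c=2) L(c=3) C(c=5)]
  16. access P: MISS, evict M(c=1). Cache: [P(c=1) U(c=2) K(c=2) L(c=3) C(c=5)]
  17. access C: HIT, count now 6. Cache: [P(c=1) U(c=2) K(c=2) L(c=3) C(c=6)]
  18. access M: MISS, evict P(c=1). Cache: [M(c=1) U(c=2) K(c=2) L(c=3) C(c=6)]
  19. access P: MISS, evict M(c=1). Cache: [P(c=1) U(c=2) K(c=2) L(c=3) C(c=6)]
  20. access L: HIT, count now 4. Cache: [P(c=1) U(c=2) K(c=2) L(c=4) C(c=6)]
  21. access U: HIT, count now 3. Cache: [P(c=1) K(c=2) U(c=3) L(c=4) C(c=6)]
  22. access K: HIT, count now 3. Cache: [P(c=1) U(c=3) K(c=3) L(c=4) C(c=6)]
  23. access L: HIT, count now 5. Cache: [P(c=1) U(c=3) K(c=3) L(c=5) C(c=6)]
Total: 13 hits, 10 misses, 5 evictions

Answer: MHHHHMMHMHMMMHHMHMMHHHH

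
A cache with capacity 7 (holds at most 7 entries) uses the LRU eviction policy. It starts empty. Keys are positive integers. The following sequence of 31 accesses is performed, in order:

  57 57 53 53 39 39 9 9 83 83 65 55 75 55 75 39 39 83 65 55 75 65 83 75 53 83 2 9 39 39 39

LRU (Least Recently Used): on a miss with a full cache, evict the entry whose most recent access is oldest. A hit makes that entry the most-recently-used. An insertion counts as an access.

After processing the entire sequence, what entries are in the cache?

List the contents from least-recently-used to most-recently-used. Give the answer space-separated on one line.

Answer: 65 75 53 83 2 9 39

Derivation:
LRU simulation (capacity=7):
  1. access 57: MISS. Cache (LRU->MRU): [57]
  2. access 57: HIT. Cache (LRU->MRU): [57]
  3. access 53: MISS. Cache (LRU->MRU): [57 53]
  4. access 53: HIT. Cache (LRU->MRU): [57 53]
  5. access 39: MISS. Cache (LRU->MRU): [57 53 39]
  6. access 39: HIT. Cache (LRU->MRU): [57 53 39]
  7. access 9: MISS. Cache (LRU->MRU): [57 53 39 9]
  8. access 9: HIT. Cache (LRU->MRU): [57 53 39 9]
  9. access 83: MISS. Cache (LRU->MRU): [57 53 39 9 83]
  10. access 83: HIT. Cache (LRU->MRU): [57 53 39 9 83]
  11. access 65: MISS. Cache (LRU->MRU): [57 53 39 9 83 65]
  12. access 55: MISS. Cache (LRU->MRU): [57 53 39 9 83 65 55]
  13. access 75: MISS, evict 57. Cache (LRU->MRU): [53 39 9 83 65 55 75]
  14. access 55: HIT. Cache (LRU->MRU): [53 39 9 83 65 75 55]
  15. access 75: HIT. Cache (LRU->MRU): [53 39 9 83 65 55 75]
  16. access 39: HIT. Cache (LRU->MRU): [53 9 83 65 55 75 39]
  17. access 39: HIT. Cache (LRU->MRU): [53 9 83 65 55 75 39]
  18. access 83: HIT. Cache (LRU->MRU): [53 9 65 55 75 39 83]
  19. access 65: HIT. Cache (LRU->MRU): [53 9 55 75 39 83 65]
  20. access 55: HIT. Cache (LRU->MRU): [53 9 75 39 83 65 55]
  21. access 75: HIT. Cache (LRU->MRU): [53 9 39 83 65 55 75]
  22. access 65: HIT. Cache (LRU->MRU): [53 9 39 83 55 75 65]
  23. access 83: HIT. Cache (LRU->MRU): [53 9 39 55 75 65 83]
  24. access 75: HIT. Cache (LRU->MRU): [53 9 39 55 65 83 75]
  25. access 53: HIT. Cache (LRU->MRU): [9 39 55 65 83 75 53]
  26. access 83: HIT. Cache (LRU->MRU): [9 39 55 65 75 53 83]
  27. access 2: MISS, evict 9. Cache (LRU->MRU): [39 55 65 75 53 83 2]
  28. access 9: MISS, evict 39. Cache (LRU->MRU): [55 65 75 53 83 2 9]
  29. access 39: MISS, evict 55. Cache (LRU->MRU): [65 75 53 83 2 9 39]
  30. access 39: HIT. Cache (LRU->MRU): [65 75 53 83 2 9 39]
  31. access 39: HIT. Cache (LRU->MRU): [65 75 53 83 2 9 39]
Total: 20 hits, 11 misses, 4 evictions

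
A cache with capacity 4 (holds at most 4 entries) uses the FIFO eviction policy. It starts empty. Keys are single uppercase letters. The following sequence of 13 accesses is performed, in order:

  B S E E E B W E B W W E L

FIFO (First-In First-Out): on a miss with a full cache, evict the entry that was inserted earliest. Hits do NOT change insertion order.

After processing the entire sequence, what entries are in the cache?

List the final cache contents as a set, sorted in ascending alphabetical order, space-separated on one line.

FIFO simulation (capacity=4):
  1. access B: MISS. Cache (old->new): [B]
  2. access S: MISS. Cache (old->new): [B S]
  3. access E: MISS. Cache (old->new): [B S E]
  4. access E: HIT. Cache (old->new): [B S E]
  5. access E: HIT. Cache (old->new): [B S E]
  6. access B: HIT. Cache (old->new): [B S E]
  7. access W: MISS. Cache (old->new): [B S E W]
  8. access E: HIT. Cache (old->new): [B S E W]
  9. access B: HIT. Cache (old->new): [B S E W]
  10. access W: HIT. Cache (old->new): [B S E W]
  11. access W: HIT. Cache (old->new): [B S E W]
  12. access E: HIT. Cache (old->new): [B S E W]
  13. access L: MISS, evict B. Cache (old->new): [S E W L]
Total: 8 hits, 5 misses, 1 evictions

Answer: E L S W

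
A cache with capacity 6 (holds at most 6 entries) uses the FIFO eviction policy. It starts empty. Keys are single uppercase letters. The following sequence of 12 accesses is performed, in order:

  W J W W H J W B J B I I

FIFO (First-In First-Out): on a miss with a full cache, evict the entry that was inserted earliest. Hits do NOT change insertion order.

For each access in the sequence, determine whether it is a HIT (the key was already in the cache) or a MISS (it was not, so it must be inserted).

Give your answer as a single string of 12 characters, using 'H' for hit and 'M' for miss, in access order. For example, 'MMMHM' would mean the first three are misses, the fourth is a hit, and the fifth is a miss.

FIFO simulation (capacity=6):
  1. access W: MISS. Cache (old->new): [W]
  2. access J: MISS. Cache (old->new): [W J]
  3. access W: HIT. Cache (old->new): [W J]
  4. access W: HIT. Cache (old->new): [W J]
  5. access H: MISS. Cache (old->new): [W J H]
  6. access J: HIT. Cache (old->new): [W J H]
  7. access W: HIT. Cache (old->new): [W J H]
  8. access B: MISS. Cache (old->new): [W J H B]
  9. access J: HIT. Cache (old->new): [W J H B]
  10. access B: HIT. Cache (old->new): [W J H B]
  11. access I: MISS. Cache (old->new): [W J H B I]
  12. access I: HIT. Cache (old->new): [W J H B I]
Total: 7 hits, 5 misses, 0 evictions

Answer: MMHHMHHMHHMH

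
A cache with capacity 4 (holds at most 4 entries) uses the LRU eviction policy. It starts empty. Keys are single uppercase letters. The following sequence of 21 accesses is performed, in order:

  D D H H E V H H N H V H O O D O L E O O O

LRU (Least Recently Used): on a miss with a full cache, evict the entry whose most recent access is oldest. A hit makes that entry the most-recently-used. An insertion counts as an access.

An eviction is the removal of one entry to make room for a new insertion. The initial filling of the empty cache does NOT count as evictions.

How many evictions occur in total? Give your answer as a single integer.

LRU simulation (capacity=4):
  1. access D: MISS. Cache (LRU->MRU): [D]
  2. access D: HIT. Cache (LRU->MRU): [D]
  3. access H: MISS. Cache (LRU->MRU): [D H]
  4. access H: HIT. Cache (LRU->MRU): [D H]
  5. access E: MISS. Cache (LRU->MRU): [D H E]
  6. access V: MISS. Cache (LRU->MRU): [D H E V]
  7. access H: HIT. Cache (LRU->MRU): [D E V H]
  8. access H: HIT. Cache (LRU->MRU): [D E V H]
  9. access N: MISS, evict D. Cache (LRU->MRU): [E V H N]
  10. access H: HIT. Cache (LRU->MRU): [E V N H]
  11. access V: HIT. Cache (LRU->MRU): [E N H V]
  12. access H: HIT. Cache (LRU->MRU): [E N V H]
  13. access O: MISS, evict E. Cache (LRU->MRU): [N V H O]
  14. access O: HIT. Cache (LRU->MRU): [N V H O]
  15. access D: MISS, evict N. Cache (LRU->MRU): [V H O D]
  16. access O: HIT. Cache (LRU->MRU): [V H D O]
  17. access L: MISS, evict V. Cache (LRU->MRU): [H D O L]
  18. access E: MISS, evict H. Cache (LRU->MRU): [D O L E]
  19. access O: HIT. Cache (LRU->MRU): [D L E O]
  20. access O: HIT. Cache (LRU->MRU): [D L E O]
  21. access O: HIT. Cache (LRU->MRU): [D L E O]
Total: 12 hits, 9 misses, 5 evictions

Answer: 5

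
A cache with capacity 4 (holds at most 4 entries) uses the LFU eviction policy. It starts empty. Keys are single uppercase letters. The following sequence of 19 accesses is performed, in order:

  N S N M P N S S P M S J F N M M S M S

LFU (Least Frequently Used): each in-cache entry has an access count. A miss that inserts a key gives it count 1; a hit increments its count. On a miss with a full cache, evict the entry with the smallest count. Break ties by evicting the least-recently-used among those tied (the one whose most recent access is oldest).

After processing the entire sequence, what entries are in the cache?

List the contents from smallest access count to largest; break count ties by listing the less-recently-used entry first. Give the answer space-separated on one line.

Answer: F N M S

Derivation:
LFU simulation (capacity=4):
  1. access N: MISS. Cache: [N(c=1)]
  2. access S: MISS. Cache: [N(c=1) S(c=1)]
  3. access N: HIT, count now 2. Cache: [S(c=1) N(c=2)]
  4. access M: MISS. Cache: [S(c=1) M(c=1) N(c=2)]
  5. access P: MISS. Cache: [S(c=1) M(c=1) P(c=1) N(c=2)]
  6. access N: HIT, count now 3. Cache: [S(c=1) M(c=1) P(c=1) N(c=3)]
  7. access S: HIT, count now 2. Cache: [M(c=1) P(c=1) S(c=2) N(c=3)]
  8. access S: HIT, count now 3. Cache: [M(c=1) P(c=1) N(c=3) S(c=3)]
  9. access P: HIT, count now 2. Cache: [M(c=1) P(c=2) N(c=3) S(c=3)]
  10. access M: HIT, count now 2. Cache: [P(c=2) M(c=2) N(c=3) S(c=3)]
  11. access S: HIT, count now 4. Cache: [P(c=2) M(c=2) N(c=3) S(c=4)]
  12. access J: MISS, evict P(c=2). Cache: [J(c=1) M(c=2) N(c=3) S(c=4)]
  13. access F: MISS, evict J(c=1). Cache: [F(c=1) M(c=2) N(c=3) S(c=4)]
  14. access N: HIT, count now 4. Cache: [F(c=1) M(c=2) S(c=4) N(c=4)]
  15. access M: HIT, count now 3. Cache: [F(c=1) M(c=3) S(c=4) N(c=4)]
  16. access M: HIT, count now 4. Cache: [F(c=1) S(c=4) N(c=4) M(c=4)]
  17. access S: HIT, count now 5. Cache: [F(c=1) N(c=4) M(c=4) S(c=5)]
  18. access M: HIT, count now 5. Cache: [F(c=1) N(c=4) S(c=5) M(c=5)]
  19. access S: HIT, count now 6. Cache: [F(c=1) N(c=4) M(c=5) S(c=6)]
Total: 13 hits, 6 misses, 2 evictions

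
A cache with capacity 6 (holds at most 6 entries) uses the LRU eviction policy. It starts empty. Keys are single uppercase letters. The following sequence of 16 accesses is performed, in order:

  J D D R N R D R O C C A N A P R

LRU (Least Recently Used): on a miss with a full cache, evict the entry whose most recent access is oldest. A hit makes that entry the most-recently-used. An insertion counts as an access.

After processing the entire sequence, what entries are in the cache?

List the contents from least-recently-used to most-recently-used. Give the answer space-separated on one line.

LRU simulation (capacity=6):
  1. access J: MISS. Cache (LRU->MRU): [J]
  2. access D: MISS. Cache (LRU->MRU): [J D]
  3. access D: HIT. Cache (LRU->MRU): [J D]
  4. access R: MISS. Cache (LRU->MRU): [J D R]
  5. access N: MISS. Cache (LRU->MRU): [J D R N]
  6. access R: HIT. Cache (LRU->MRU): [J D N R]
  7. access D: HIT. Cache (LRU->MRU): [J N R D]
  8. access R: HIT. Cache (LRU->MRU): [J N D R]
  9. access O: MISS. Cache (LRU->MRU): [J N D R O]
  10. access C: MISS. Cache (LRU->MRU): [J N D R O C]
  11. access C: HIT. Cache (LRU->MRU): [J N D R O C]
  12. access A: MISS, evict J. Cache (LRU->MRU): [N D R O C A]
  13. access N: HIT. Cache (LRU->MRU): [D R O C A N]
  14. access A: HIT. Cache (LRU->MRU): [D R O C N A]
  15. access P: MISS, evict D. Cache (LRU->MRU): [R O C N A P]
  16. access R: HIT. Cache (LRU->MRU): [O C N A P R]
Total: 8 hits, 8 misses, 2 evictions

Answer: O C N A P R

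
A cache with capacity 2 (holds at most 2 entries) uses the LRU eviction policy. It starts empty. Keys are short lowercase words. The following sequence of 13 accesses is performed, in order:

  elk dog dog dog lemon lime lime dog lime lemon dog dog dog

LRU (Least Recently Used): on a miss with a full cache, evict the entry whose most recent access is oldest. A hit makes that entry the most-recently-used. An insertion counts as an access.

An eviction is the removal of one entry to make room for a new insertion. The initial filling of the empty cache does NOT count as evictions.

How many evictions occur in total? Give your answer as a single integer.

Answer: 5

Derivation:
LRU simulation (capacity=2):
  1. access elk: MISS. Cache (LRU->MRU): [elk]
  2. access dog: MISS. Cache (LRU->MRU): [elk dog]
  3. access dog: HIT. Cache (LRU->MRU): [elk dog]
  4. access dog: HIT. Cache (LRU->MRU): [elk dog]
  5. access lemon: MISS, evict elk. Cache (LRU->MRU): [dog lemon]
  6. access lime: MISS, evict dog. Cache (LRU->MRU): [lemon lime]
  7. access lime: HIT. Cache (LRU->MRU): [lemon lime]
  8. access dog: MISS, evict lemon. Cache (LRU->MRU): [lime dog]
  9. access lime: HIT. Cache (LRU->MRU): [dog lime]
  10. access lemon: MISS, evict dog. Cache (LRU->MRU): [lime lemon]
  11. access dog: MISS, evict lime. Cache (LRU->MRU): [lemon dog]
  12. access dog: HIT. Cache (LRU->MRU): [lemon dog]
  13. access dog: HIT. Cache (LRU->MRU): [lemon dog]
Total: 6 hits, 7 misses, 5 evictions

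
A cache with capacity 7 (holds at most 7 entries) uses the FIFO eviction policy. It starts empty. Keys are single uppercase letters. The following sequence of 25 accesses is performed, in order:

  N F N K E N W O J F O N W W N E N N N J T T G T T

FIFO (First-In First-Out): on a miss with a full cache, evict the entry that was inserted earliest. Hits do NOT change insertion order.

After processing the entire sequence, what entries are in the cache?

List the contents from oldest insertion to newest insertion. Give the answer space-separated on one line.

FIFO simulation (capacity=7):
  1. access N: MISS. Cache (old->new): [N]
  2. access F: MISS. Cache (old->new): [N F]
  3. access N: HIT. Cache (old->new): [N F]
  4. access K: MISS. Cache (old->new): [N F K]
  5. access E: MISS. Cache (old->new): [N F K E]
  6. access N: HIT. Cache (old->new): [N F K E]
  7. access W: MISS. Cache (old->new): [N F K E W]
  8. access O: MISS. Cache (old->new): [N F K E W O]
  9. access J: MISS. Cache (old->new): [N F K E W O J]
  10. access F: HIT. Cache (old->new): [N F K E W O J]
  11. access O: HIT. Cache (old->new): [N F K E W O J]
  12. access N: HIT. Cache (old->new): [N F K E W O J]
  13. access W: HIT. Cache (old->new): [N F K E W O J]
  14. access W: HIT. Cache (old->new): [N F K E W O J]
  15. access N: HIT. Cache (old->new): [N F K E W O J]
  16. access E: HIT. Cache (old->new): [N F K E W O J]
  17. access N: HIT. Cache (old->new): [N F K E W O J]
  18. access N: HIT. Cache (old->new): [N F K E W O J]
  19. access N: HIT. Cache (old->new): [N F K E W O J]
  20. access J: HIT. Cache (old->new): [N F K E W O J]
  21. access T: MISS, evict N. Cache (old->new): [F K E W O J T]
  22. access T: HIT. Cache (old->new): [F K E W O J T]
  23. access G: MISS, evict F. Cache (old->new): [K E W O J T G]
  24. access T: HIT. Cache (old->new): [K E W O J T G]
  25. access T: HIT. Cache (old->new): [K E W O J T G]
Total: 16 hits, 9 misses, 2 evictions

Answer: K E W O J T G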